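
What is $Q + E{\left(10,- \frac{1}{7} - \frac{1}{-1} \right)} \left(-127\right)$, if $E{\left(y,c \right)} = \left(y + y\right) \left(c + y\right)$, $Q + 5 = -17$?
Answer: $- \frac{193194}{7} \approx -27599.0$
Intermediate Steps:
$Q = -22$ ($Q = -5 - 17 = -22$)
$E{\left(y,c \right)} = 2 y \left(c + y\right)$
$Q + E{\left(10,- \frac{1}{7} - \frac{1}{-1} \right)} \left(-127\right) = -22 + 2 \cdot 10 \left(\left(- \frac{1}{7} - \frac{1}{-1}\right) + 10\right) \left(-127\right) = -22 + 2 \cdot 10 \left(\left(\left(-1\right) \frac{1}{7} - -1\right) + 10\right) \left(-127\right) = -22 + 2 \cdot 10 \left(\left(- \frac{1}{7} + 1\right) + 10\right) \left(-127\right) = -22 + 2 \cdot 10 \left(\frac{6}{7} + 10\right) \left(-127\right) = -22 + 2 \cdot 10 \cdot \frac{76}{7} \left(-127\right) = -22 + \frac{1520}{7} \left(-127\right) = -22 - \frac{193040}{7} = - \frac{193194}{7}$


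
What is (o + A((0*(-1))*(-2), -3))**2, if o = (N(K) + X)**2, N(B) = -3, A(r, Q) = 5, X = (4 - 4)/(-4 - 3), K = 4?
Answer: 196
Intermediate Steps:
X = 0 (X = 0/(-7) = 0*(-1/7) = 0)
o = 9 (o = (-3 + 0)**2 = (-3)**2 = 9)
(o + A((0*(-1))*(-2), -3))**2 = (9 + 5)**2 = 14**2 = 196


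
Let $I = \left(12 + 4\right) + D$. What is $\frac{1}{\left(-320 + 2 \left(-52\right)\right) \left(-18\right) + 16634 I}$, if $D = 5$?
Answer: $\frac{1}{356946} \approx 2.8015 \cdot 10^{-6}$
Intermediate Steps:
$I = 21$ ($I = \left(12 + 4\right) + 5 = 16 + 5 = 21$)
$\frac{1}{\left(-320 + 2 \left(-52\right)\right) \left(-18\right) + 16634 I} = \frac{1}{\left(-320 + 2 \left(-52\right)\right) \left(-18\right) + 16634 \cdot 21} = \frac{1}{\left(-320 - 104\right) \left(-18\right) + 349314} = \frac{1}{\left(-424\right) \left(-18\right) + 349314} = \frac{1}{7632 + 349314} = \frac{1}{356946}$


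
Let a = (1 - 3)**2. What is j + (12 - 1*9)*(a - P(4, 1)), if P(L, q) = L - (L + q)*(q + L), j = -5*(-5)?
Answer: 100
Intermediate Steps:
a = 4 (a = (-2)**2 = 4)
j = 25
P(L, q) = L - (L + q)**2 (P(L, q) = L - (L + q)*(L + q) = L - (L + q)**2)
j + (12 - 1*9)*(a - P(4, 1)) = 25 + (12 - 1*9)*(4 - (4 - (4 + 1)**2)) = 25 + (12 - 9)*(4 - (4 - 1*5**2)) = 25 + 3*(4 - (4 - 1*25)) = 25 + 3*(4 - (4 - 25)) = 25 + 3*(4 - 1*(-21)) = 25 + 3*(4 + 21) = 25 + 3*25 = 25 + 75 = 100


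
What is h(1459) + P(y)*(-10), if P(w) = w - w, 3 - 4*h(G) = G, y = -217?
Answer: -364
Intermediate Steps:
h(G) = 3/4 - G/4
P(w) = 0
h(1459) + P(y)*(-10) = (3/4 - 1/4*1459) + 0*(-10) = (3/4 - 1459/4) + 0 = -364 + 0 = -364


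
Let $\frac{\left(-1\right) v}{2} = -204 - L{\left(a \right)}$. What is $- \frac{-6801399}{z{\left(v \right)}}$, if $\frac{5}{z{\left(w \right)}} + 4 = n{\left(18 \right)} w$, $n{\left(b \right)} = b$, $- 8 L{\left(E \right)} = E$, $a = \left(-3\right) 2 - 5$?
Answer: $\frac{100517875821}{10} \approx 1.0052 \cdot 10^{10}$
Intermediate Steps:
$a = -11$ ($a = -6 - 5 = -11$)
$L{\left(E \right)} = - \frac{E}{8}$
$v = \frac{1643}{4}$ ($v = - 2 \left(-204 - \left(- \frac{1}{8}\right) \left(-11\right)\right) = - 2 \left(-204 - \frac{11}{8}\right) = \left(-2\right) \left(- \frac{1643}{8}\right) = \frac{1643}{4} \approx 410.75$)
$z{\left(w \right)} = \frac{5}{-4 + 18 w}$
$- \frac{-6801399}{z{\left(v \right)}} = - \frac{-6801399}{\frac{5}{2} \frac{1}{-2 + 9 \cdot \frac{1643}{4}}} = - \frac{-6801399}{\frac{5}{2} \frac{1}{-2 + \frac{14787}{4}}} = - \frac{-6801399}{\frac{5}{2} \frac{1}{\frac{14779}{4}}} = - \frac{-6801399}{\frac{5}{2} \cdot \frac{4}{14779}} = - \frac{-6801399}{\frac{10}{14779}} = - \frac{\left(-6801399\right) 14779}{10} = \left(-1\right) \left(- \frac{100517875821}{10}\right) = \frac{100517875821}{10}$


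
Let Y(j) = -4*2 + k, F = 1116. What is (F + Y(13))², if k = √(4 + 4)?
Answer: 1227672 + 4432*√2 ≈ 1.2339e+6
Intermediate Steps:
k = 2*√2 (k = √8 = 2*√2 ≈ 2.8284)
Y(j) = -8 + 2*√2 (Y(j) = -4*2 + 2*√2 = -8 + 2*√2)
(F + Y(13))² = (1116 + (-8 + 2*√2))² = (1108 + 2*√2)²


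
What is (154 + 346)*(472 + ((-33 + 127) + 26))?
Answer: 296000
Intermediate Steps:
(154 + 346)*(472 + ((-33 + 127) + 26)) = 500*(472 + (94 + 26)) = 500*(472 + 120) = 500*592 = 296000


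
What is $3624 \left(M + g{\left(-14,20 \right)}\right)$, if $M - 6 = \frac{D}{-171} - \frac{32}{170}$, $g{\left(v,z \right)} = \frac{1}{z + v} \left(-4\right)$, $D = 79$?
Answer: $\frac{82227352}{4845} \approx 16972.0$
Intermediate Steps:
$g{\left(v,z \right)} = - \frac{4}{v + z}$ ($g{\left(v,z \right)} = \frac{1}{v + z} \left(-4\right) = - \frac{4}{v + z}$)
$M = \frac{77759}{14535}$ ($M = 6 + \left(\frac{79}{-171} - \frac{32}{170}\right) = 6 + \left(79 \left(- \frac{1}{171}\right) - \frac{16}{85}\right) = 6 - \frac{9451}{14535} = \frac{77759}{14535} \approx 5.3498$)
$3624 \left(M + g{\left(-14,20 \right)}\right) = 3624 \left(\frac{77759}{14535} - \frac{4}{-14 + 20}\right) = 3624 \left(\frac{77759}{14535} - \frac{4}{6}\right) = 3624 \left(\frac{77759}{14535} - \frac{2}{3}\right) = 3624 \cdot \frac{68069}{14535} = \frac{82227352}{4845}$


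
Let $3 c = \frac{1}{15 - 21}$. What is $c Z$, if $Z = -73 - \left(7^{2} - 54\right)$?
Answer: $\frac{34}{9} \approx 3.7778$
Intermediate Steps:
$Z = -68$ ($Z = -73 - \left(49 - 54\right) = -73 - -5 = -73 + 5 = -68$)
$c = - \frac{1}{18}$ ($c = \frac{1}{3 \left(15 - 21\right)} = \frac{1}{3 \left(-6\right)} = \frac{1}{3} \left(- \frac{1}{6}\right) = - \frac{1}{18} \approx -0.055556$)
$c Z = \left(- \frac{1}{18}\right) \left(-68\right) = \frac{34}{9}$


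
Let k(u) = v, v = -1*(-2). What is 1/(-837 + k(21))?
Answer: -1/835 ≈ -0.0011976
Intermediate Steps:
v = 2
k(u) = 2
1/(-837 + k(21)) = 1/(-837 + 2) = 1/(-835) = -1/835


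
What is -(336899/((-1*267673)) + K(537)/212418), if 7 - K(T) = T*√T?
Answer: 71561538071/56858563314 + 179*√537/70806 ≈ 1.3172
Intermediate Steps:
K(T) = 7 - T^(3/2) (K(T) = 7 - T*√T = 7 - T^(3/2))
-(336899/((-1*267673)) + K(537)/212418) = -(336899/((-1*267673)) + (7 - 537^(3/2))/212418) = -(336899/(-267673) + (7 - 537*√537)*(1/212418)) = -(336899*(-1/267673) + (7 - 537*√537)*(1/212418)) = -(-336899/267673 + (7/212418 - 179*√537/70806)) = -(-71561538071/56858563314 - 179*√537/70806) = 71561538071/56858563314 + 179*√537/70806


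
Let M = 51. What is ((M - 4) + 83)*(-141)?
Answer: -18330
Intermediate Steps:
((M - 4) + 83)*(-141) = ((51 - 4) + 83)*(-141) = (47 + 83)*(-141) = 130*(-141) = -18330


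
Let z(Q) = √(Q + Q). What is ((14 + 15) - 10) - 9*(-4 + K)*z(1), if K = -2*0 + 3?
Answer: 19 + 9*√2 ≈ 31.728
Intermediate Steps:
z(Q) = √2*√Q (z(Q) = √(2*Q) = √2*√Q)
K = 3 (K = 0 + 3 = 3)
((14 + 15) - 10) - 9*(-4 + K)*z(1) = ((14 + 15) - 10) - 9*(-4 + 3)*√2*√1 = (29 - 10) - (-9)*√2*1 = 19 - (-9)*√2 = 19 + 9*√2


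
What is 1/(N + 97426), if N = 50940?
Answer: 1/148366 ≈ 6.7401e-6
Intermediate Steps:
1/(N + 97426) = 1/(50940 + 97426) = 1/148366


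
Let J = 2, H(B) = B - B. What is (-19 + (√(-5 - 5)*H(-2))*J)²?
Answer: 361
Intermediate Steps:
H(B) = 0
(-19 + (√(-5 - 5)*H(-2))*J)² = (-19 + (√(-5 - 5)*0)*2)² = (-19 + (√(-10)*0)*2)² = (-19 + ((I*√10)*0)*2)² = (-19 + 0*2)² = (-19 + 0)² = (-19)² = 361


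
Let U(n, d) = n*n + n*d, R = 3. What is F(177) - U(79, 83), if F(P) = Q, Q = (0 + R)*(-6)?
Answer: -12816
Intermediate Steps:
Q = -18 (Q = (0 + 3)*(-6) = 3*(-6) = -18)
U(n, d) = n**2 + d*n
F(P) = -18
F(177) - U(79, 83) = -18 - 79*(83 + 79) = -18 - 79*162 = -18 - 1*12798 = -18 - 12798 = -12816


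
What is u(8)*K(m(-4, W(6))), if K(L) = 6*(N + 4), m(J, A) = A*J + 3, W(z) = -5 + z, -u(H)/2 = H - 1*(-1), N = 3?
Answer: -756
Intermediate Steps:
u(H) = -2 - 2*H (u(H) = -2*(H - 1*(-1)) = -2*(H + 1) = -2*(1 + H) = -2 - 2*H)
m(J, A) = 3 + A*J
K(L) = 42 (K(L) = 6*(3 + 4) = 6*7 = 42)
u(8)*K(m(-4, W(6))) = (-2 - 2*8)*42 = (-2 - 16)*42 = -18*42 = -756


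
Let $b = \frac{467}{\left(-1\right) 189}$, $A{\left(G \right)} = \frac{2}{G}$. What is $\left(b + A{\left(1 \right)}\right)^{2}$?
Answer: $\frac{7921}{35721} \approx 0.22175$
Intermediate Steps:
$b = - \frac{467}{189}$ ($b = \frac{467}{-189} = 467 \left(- \frac{1}{189}\right) = - \frac{467}{189} \approx -2.4709$)
$\left(b + A{\left(1 \right)}\right)^{2} = \left(- \frac{467}{189} + \frac{2}{1}\right)^{2} = \left(- \frac{467}{189} + 2 \cdot 1\right)^{2} = \left(- \frac{467}{189} + 2\right)^{2} = \left(- \frac{89}{189}\right)^{2} = \frac{7921}{35721}$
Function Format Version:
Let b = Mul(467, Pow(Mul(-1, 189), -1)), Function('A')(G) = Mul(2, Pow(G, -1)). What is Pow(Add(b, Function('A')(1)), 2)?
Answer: Rational(7921, 35721) ≈ 0.22175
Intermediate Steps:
b = Rational(-467, 189) (b = Mul(467, Pow(-189, -1)) = Mul(467, Rational(-1, 189)) = Rational(-467, 189) ≈ -2.4709)
Pow(Add(b, Function('A')(1)), 2) = Pow(Add(Rational(-467, 189), Mul(2, Pow(1, -1))), 2) = Pow(Add(Rational(-467, 189), Mul(2, 1)), 2) = Pow(Add(Rational(-467, 189), 2), 2) = Pow(Rational(-89, 189), 2) = Rational(7921, 35721)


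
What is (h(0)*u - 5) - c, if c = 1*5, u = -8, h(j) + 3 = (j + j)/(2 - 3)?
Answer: 14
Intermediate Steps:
h(j) = -3 - 2*j (h(j) = -3 + (j + j)/(2 - 3) = -3 + (2*j)/(-1) = -3 + (2*j)*(-1) = -3 - 2*j)
c = 5
(h(0)*u - 5) - c = ((-3 - 2*0)*(-8) - 5) - 1*5 = ((-3 + 0)*(-8) - 5) - 5 = (-3*(-8) - 5) - 5 = (24 - 5) - 5 = 19 - 5 = 14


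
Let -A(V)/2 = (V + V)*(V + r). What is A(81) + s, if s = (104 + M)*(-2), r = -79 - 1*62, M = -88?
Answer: 19408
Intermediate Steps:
r = -141 (r = -79 - 62 = -141)
s = -32 (s = (104 - 88)*(-2) = 16*(-2) = -32)
A(V) = -4*V*(-141 + V) (A(V) = -2*(V + V)*(V - 141) = -2*2*V*(-141 + V) = -4*V*(-141 + V))
A(81) + s = 4*81*(141 - 1*81) - 32 = 4*81*(141 - 81) - 32 = 4*81*60 - 32 = 19440 - 32 = 19408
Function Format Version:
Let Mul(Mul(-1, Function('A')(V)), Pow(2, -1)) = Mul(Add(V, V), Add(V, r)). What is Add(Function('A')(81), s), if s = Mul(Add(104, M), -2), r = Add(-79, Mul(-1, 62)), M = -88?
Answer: 19408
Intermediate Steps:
r = -141 (r = Add(-79, -62) = -141)
s = -32 (s = Mul(Add(104, -88), -2) = Mul(16, -2) = -32)
Function('A')(V) = Mul(-4, V, Add(-141, V)) (Function('A')(V) = Mul(-2, Mul(Add(V, V), Add(V, -141))) = Mul(-2, Mul(Mul(2, V), Add(-141, V))) = Mul(-2, Mul(2, V, Add(-141, V))) = Mul(-4, V, Add(-141, V)))
Add(Function('A')(81), s) = Add(Mul(4, 81, Add(141, Mul(-1, 81))), -32) = Add(Mul(4, 81, Add(141, -81)), -32) = Add(Mul(4, 81, 60), -32) = Add(19440, -32) = 19408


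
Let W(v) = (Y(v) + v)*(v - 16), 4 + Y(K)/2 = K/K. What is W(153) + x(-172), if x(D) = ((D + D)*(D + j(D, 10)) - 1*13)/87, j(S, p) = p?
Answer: 1807808/87 ≈ 20779.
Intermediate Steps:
Y(K) = -6 (Y(K) = -8 + 2*(K/K) = -8 + 2*1 = -8 + 2 = -6)
W(v) = (-16 + v)*(-6 + v) (W(v) = (-6 + v)*(v - 16) = (-6 + v)*(-16 + v) = (-16 + v)*(-6 + v))
x(D) = -13/87 + 2*D*(10 + D)/87 (x(D) = ((D + D)*(D + 10) - 1*13)/87 = ((2*D)*(10 + D) - 13)*(1/87) = (2*D*(10 + D) - 13)*(1/87) = (-13 + 2*D*(10 + D))*(1/87) = -13/87 + 2*D*(10 + D)/87)
W(153) + x(-172) = (96 + 153² - 22*153) + (-13/87 + (2/87)*(-172)² + (20/87)*(-172)) = (96 + 23409 - 3366) + (-13/87 + (2/87)*29584 - 3440/87) = 20139 + (-13/87 + 59168/87 - 3440/87) = 20139 + 55715/87 = 1807808/87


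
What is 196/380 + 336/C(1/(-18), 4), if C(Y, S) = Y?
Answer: -574511/95 ≈ -6047.5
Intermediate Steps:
196/380 + 336/C(1/(-18), 4) = 196/380 + 336/(1/(-18)) = 196*(1/380) + 336/(-1/18) = 49/95 + 336*(-18) = 49/95 - 6048 = -574511/95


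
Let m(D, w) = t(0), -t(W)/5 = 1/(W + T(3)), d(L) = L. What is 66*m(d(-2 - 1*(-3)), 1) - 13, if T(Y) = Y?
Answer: -123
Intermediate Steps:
t(W) = -5/(3 + W) (t(W) = -5/(W + 3) = -5/(3 + W))
m(D, w) = -5/3 (m(D, w) = -5/(3 + 0) = -5/3)
66*m(d(-2 - 1*(-3)), 1) - 13 = 66*(-5/3) - 13 = -110 - 13 = -123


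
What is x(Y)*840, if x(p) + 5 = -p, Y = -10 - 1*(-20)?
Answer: -12600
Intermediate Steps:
Y = 10 (Y = -10 + 20 = 10)
x(p) = -5 - p
x(Y)*840 = (-5 - 1*10)*840 = (-5 - 10)*840 = -15*840 = -12600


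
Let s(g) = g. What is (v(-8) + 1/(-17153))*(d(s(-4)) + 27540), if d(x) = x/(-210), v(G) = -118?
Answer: -390197592774/120071 ≈ -3.2497e+6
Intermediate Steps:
d(x) = -x/210 (d(x) = x*(-1/210) = -x/210)
(v(-8) + 1/(-17153))*(d(s(-4)) + 27540) = (-118 + 1/(-17153))*(-1/210*(-4) + 27540) = (-118 - 1/17153)*(2/105 + 27540) = -2024055/17153*2891702/105 = -390197592774/120071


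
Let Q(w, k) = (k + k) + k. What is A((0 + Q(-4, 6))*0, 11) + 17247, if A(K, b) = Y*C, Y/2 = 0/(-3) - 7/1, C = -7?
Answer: 17345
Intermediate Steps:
Y = -14 (Y = 2*(0/(-3) - 7/1) = 2*(0*(-⅓) - 7*1) = 2*(0 - 7) = 2*(-7) = -14)
Q(w, k) = 3*k (Q(w, k) = 2*k + k = 3*k)
A(K, b) = 98 (A(K, b) = -14*(-7) = 98)
A((0 + Q(-4, 6))*0, 11) + 17247 = 98 + 17247 = 17345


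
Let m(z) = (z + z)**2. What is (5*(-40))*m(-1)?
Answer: -800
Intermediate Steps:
m(z) = 4*z**2 (m(z) = (2*z)**2 = 4*z**2)
(5*(-40))*m(-1) = (5*(-40))*(4*(-1)**2) = -800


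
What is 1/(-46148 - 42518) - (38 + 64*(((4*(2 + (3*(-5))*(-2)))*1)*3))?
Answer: -2182424925/88666 ≈ -24614.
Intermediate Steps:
1/(-46148 - 42518) - (38 + 64*(((4*(2 + (3*(-5))*(-2)))*1)*3)) = 1/(-88666) - (38 + 64*(((4*(2 - 15*(-2)))*1)*3)) = -1/88666 - (38 + 64*(((4*(2 + 30))*1)*3)) = -1/88666 - (38 + 64*(((4*32)*1)*3)) = -1/88666 - (38 + 64*((128*1)*3)) = -1/88666 - (38 + 64*(128*3)) = -1/88666 - (38 + 64*384) = -1/88666 - (38 + 24576) = -1/88666 - 1*24614 = -1/88666 - 24614 = -2182424925/88666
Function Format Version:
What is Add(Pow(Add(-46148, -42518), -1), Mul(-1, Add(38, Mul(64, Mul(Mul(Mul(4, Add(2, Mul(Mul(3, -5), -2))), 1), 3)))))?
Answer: Rational(-2182424925, 88666) ≈ -24614.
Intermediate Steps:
Add(Pow(Add(-46148, -42518), -1), Mul(-1, Add(38, Mul(64, Mul(Mul(Mul(4, Add(2, Mul(Mul(3, -5), -2))), 1), 3))))) = Add(Pow(-88666, -1), Mul(-1, Add(38, Mul(64, Mul(Mul(Mul(4, Add(2, Mul(-15, -2))), 1), 3))))) = Add(Rational(-1, 88666), Mul(-1, Add(38, Mul(64, Mul(Mul(Mul(4, Add(2, 30)), 1), 3))))) = Add(Rational(-1, 88666), Mul(-1, Add(38, Mul(64, Mul(Mul(Mul(4, 32), 1), 3))))) = Add(Rational(-1, 88666), Mul(-1, Add(38, Mul(64, Mul(Mul(128, 1), 3))))) = Add(Rational(-1, 88666), Mul(-1, Add(38, Mul(64, Mul(128, 3))))) = Add(Rational(-1, 88666), Mul(-1, Add(38, Mul(64, 384)))) = Add(Rational(-1, 88666), Mul(-1, Add(38, 24576))) = Add(Rational(-1, 88666), Mul(-1, 24614)) = Add(Rational(-1, 88666), -24614) = Rational(-2182424925, 88666)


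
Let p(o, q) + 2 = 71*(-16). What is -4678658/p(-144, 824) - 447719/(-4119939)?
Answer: 9638147533042/2344245291 ≈ 4111.4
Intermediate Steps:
p(o, q) = -1138 (p(o, q) = -2 + 71*(-16) = -2 - 1136 = -1138)
-4678658/p(-144, 824) - 447719/(-4119939) = -4678658/(-1138) - 447719/(-4119939) = -4678658*(-1/1138) - 447719*(-1/4119939) = 2339329/569 + 447719/4119939 = 9638147533042/2344245291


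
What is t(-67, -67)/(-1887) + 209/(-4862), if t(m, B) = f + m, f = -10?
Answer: -107/49062 ≈ -0.0021809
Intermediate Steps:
t(m, B) = -10 + m
t(-67, -67)/(-1887) + 209/(-4862) = (-10 - 67)/(-1887) + 209/(-4862) = -77*(-1/1887) + 209*(-1/4862) = 77/1887 - 19/442 = -107/49062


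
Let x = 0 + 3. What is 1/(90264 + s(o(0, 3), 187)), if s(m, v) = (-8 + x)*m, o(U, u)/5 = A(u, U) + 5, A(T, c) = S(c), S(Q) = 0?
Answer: 1/90139 ≈ 1.1094e-5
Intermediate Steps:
x = 3
A(T, c) = 0
o(U, u) = 25 (o(U, u) = 5*(0 + 5) = 5*5 = 25)
s(m, v) = -5*m (s(m, v) = (-8 + 3)*m = -5*m)
1/(90264 + s(o(0, 3), 187)) = 1/(90264 - 5*25) = 1/(90264 - 125) = 1/90139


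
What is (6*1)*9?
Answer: 54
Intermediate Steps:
(6*1)*9 = 6*9 = 54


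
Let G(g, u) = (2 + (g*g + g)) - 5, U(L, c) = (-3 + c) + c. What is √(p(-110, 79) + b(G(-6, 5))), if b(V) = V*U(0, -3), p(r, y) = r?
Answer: I*√353 ≈ 18.788*I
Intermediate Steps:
U(L, c) = -3 + 2*c
G(g, u) = -3 + g + g² (G(g, u) = (2 + (g² + g)) - 5 = (2 + (g + g²)) - 5 = (2 + g + g²) - 5 = -3 + g + g²)
b(V) = -9*V (b(V) = V*(-3 + 2*(-3)) = V*(-3 - 6) = V*(-9) = -9*V)
√(p(-110, 79) + b(G(-6, 5))) = √(-110 - 9*(-3 - 6 + (-6)²)) = √(-110 - 9*(-3 - 6 + 36)) = √(-110 - 9*27) = √(-110 - 243) = √(-353) = I*√353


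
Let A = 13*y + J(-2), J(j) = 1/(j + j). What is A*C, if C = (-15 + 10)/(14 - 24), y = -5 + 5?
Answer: -⅛ ≈ -0.12500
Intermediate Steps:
J(j) = 1/(2*j)
y = 0
A = -¼ (A = 13*0 + (½)/(-2) = 0 + (½)*(-½) = 0 - ¼ = -¼ ≈ -0.25000)
C = ½ (C = -5/(-10) = -5*(-⅒) = ½ ≈ 0.50000)
A*C = -¼*½ = -⅛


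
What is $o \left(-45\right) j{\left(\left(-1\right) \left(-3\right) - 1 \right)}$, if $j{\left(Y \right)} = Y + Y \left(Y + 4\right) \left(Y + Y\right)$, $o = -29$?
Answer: $65250$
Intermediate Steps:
$j{\left(Y \right)} = Y + 2 Y^{2} \left(4 + Y\right)$ ($j{\left(Y \right)} = Y + Y \left(4 + Y\right) 2 Y = Y + Y 2 Y \left(4 + Y\right) = Y + 2 Y^{2} \left(4 + Y\right)$)
$o \left(-45\right) j{\left(\left(-1\right) \left(-3\right) - 1 \right)} = \left(-29\right) \left(-45\right) \left(\left(-1\right) \left(-3\right) - 1\right) \left(1 + 2 \left(\left(-1\right) \left(-3\right) - 1\right)^{2} + 8 \left(\left(-1\right) \left(-3\right) - 1\right)\right) = 1305 \left(3 - 1\right) \left(1 + 2 \left(3 - 1\right)^{2} + 8 \left(3 - 1\right)\right) = 1305 \cdot 2 \left(1 + 2 \cdot 2^{2} + 8 \cdot 2\right) = 1305 \cdot 2 \left(1 + 2 \cdot 4 + 16\right) = 1305 \cdot 2 \left(1 + 8 + 16\right) = 1305 \cdot 2 \cdot 25 = 1305 \cdot 50 = 65250$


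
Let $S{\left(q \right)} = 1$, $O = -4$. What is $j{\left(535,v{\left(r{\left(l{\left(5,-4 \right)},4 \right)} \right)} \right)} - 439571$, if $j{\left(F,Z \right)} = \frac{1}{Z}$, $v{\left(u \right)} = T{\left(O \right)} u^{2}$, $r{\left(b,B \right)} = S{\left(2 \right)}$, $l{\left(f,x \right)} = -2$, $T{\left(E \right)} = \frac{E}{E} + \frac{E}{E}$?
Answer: $- \frac{879141}{2} \approx -4.3957 \cdot 10^{5}$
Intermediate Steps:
$T{\left(E \right)} = 2$ ($T{\left(E \right)} = 1 + 1 = 2$)
$r{\left(b,B \right)} = 1$
$v{\left(u \right)} = 2 u^{2}$
$j{\left(535,v{\left(r{\left(l{\left(5,-4 \right)},4 \right)} \right)} \right)} - 439571 = \frac{1}{2 \cdot 1^{2}} - 439571 = \frac{1}{2 \cdot 1} - 439571 = \frac{1}{2} - 439571 = - \frac{879141}{2}$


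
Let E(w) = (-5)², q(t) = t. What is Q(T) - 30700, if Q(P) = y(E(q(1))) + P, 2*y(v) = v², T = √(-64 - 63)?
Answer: -60775/2 + I*√127 ≈ -30388.0 + 11.269*I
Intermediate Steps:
E(w) = 25
T = I*√127 (T = √(-127) = I*√127 ≈ 11.269*I)
y(v) = v²/2
Q(P) = 625/2 + P (Q(P) = (½)*25² + P = (½)*625 + P = 625/2 + P)
Q(T) - 30700 = (625/2 + I*√127) - 30700 = -60775/2 + I*√127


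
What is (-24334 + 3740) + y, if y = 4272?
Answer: -16322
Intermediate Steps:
(-24334 + 3740) + y = (-24334 + 3740) + 4272 = -20594 + 4272 = -16322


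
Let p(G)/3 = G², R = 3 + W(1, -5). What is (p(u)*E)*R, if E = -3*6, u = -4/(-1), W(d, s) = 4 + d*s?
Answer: -1728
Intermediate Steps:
R = 2 (R = 3 + (4 + 1*(-5)) = 3 + (4 - 5) = 3 - 1 = 2)
u = 4 (u = -4*(-1) = 4)
E = -18
p(G) = 3*G²
(p(u)*E)*R = ((3*4²)*(-18))*2 = ((3*16)*(-18))*2 = (48*(-18))*2 = -864*2 = -1728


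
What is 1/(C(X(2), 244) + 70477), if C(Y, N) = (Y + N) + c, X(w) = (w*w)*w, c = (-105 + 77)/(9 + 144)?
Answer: 153/10821509 ≈ 1.4139e-5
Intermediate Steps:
c = -28/153 ≈ -0.18301
X(w) = w**3 (X(w) = w**2*w = w**3)
C(Y, N) = -28/153 + N + Y (C(Y, N) = (Y + N) - 28/153 = (N + Y) - 28/153 = -28/153 + N + Y)
1/(C(X(2), 244) + 70477) = 1/((-28/153 + 244 + 2**3) + 70477) = 1/((-28/153 + 244 + 8) + 70477) = 1/(38528/153 + 70477) = 1/(10821509/153) = 153/10821509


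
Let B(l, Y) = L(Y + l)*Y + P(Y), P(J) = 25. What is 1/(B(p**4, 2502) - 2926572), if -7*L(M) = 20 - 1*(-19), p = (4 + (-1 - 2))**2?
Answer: -7/20583407 ≈ -3.4008e-7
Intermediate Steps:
p = 1 (p = (4 - 3)**2 = 1**2 = 1)
L(M) = -39/7 (L(M) = -(20 - 1*(-19))/7 = -(20 + 19)/7 = -1/7*39 = -39/7)
B(l, Y) = 25 - 39*Y/7 (B(l, Y) = -39*Y/7 + 25 = 25 - 39*Y/7)
1/(B(p**4, 2502) - 2926572) = 1/((25 - 39/7*2502) - 2926572) = 1/((25 - 97578/7) - 2926572) = 1/(-97403/7 - 2926572) = 1/(-20583407/7) = -7/20583407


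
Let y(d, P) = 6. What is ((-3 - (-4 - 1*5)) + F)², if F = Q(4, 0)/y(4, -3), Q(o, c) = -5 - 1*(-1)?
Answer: 256/9 ≈ 28.444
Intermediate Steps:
Q(o, c) = -4 (Q(o, c) = -5 + 1 = -4)
F = -⅔ (F = -4/6 = -4*⅙ = -⅔ ≈ -0.66667)
((-3 - (-4 - 1*5)) + F)² = ((-3 - (-4 - 1*5)) - ⅔)² = ((-3 - (-4 - 5)) - ⅔)² = ((-3 - 1*(-9)) - ⅔)² = ((-3 + 9) - ⅔)² = (6 - ⅔)² = (16/3)² = 256/9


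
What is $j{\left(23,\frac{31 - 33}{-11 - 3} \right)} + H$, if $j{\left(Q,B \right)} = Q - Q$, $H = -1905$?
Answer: $-1905$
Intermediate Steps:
$j{\left(Q,B \right)} = 0$
$j{\left(23,\frac{31 - 33}{-11 - 3} \right)} + H = 0 - 1905 = -1905$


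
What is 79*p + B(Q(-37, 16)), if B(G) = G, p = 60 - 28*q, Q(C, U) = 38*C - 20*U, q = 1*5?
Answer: -8046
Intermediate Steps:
q = 5
Q(C, U) = -20*U + 38*C
p = -80 (p = 60 - 28*5 = 60 - 140 = -80)
79*p + B(Q(-37, 16)) = 79*(-80) + (-20*16 + 38*(-37)) = -6320 + (-320 - 1406) = -6320 - 1726 = -8046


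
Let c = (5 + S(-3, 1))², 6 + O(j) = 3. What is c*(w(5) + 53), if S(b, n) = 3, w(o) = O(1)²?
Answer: 3968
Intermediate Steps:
O(j) = -3 (O(j) = -6 + 3 = -3)
w(o) = 9 (w(o) = (-3)² = 9)
c = 64 (c = (5 + 3)² = 8² = 64)
c*(w(5) + 53) = 64*(9 + 53) = 64*62 = 3968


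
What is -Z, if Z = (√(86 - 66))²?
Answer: -20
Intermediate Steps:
Z = 20 (Z = (√20)² = (2*√5)² = 20)
-Z = -1*20 = -20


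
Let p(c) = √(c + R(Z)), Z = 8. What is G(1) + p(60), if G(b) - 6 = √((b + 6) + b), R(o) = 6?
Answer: 6 + √66 + 2*√2 ≈ 16.952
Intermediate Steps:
p(c) = √(6 + c) (p(c) = √(c + 6) = √(6 + c))
G(b) = 6 + √(6 + 2*b) (G(b) = 6 + √((b + 6) + b) = 6 + √((6 + b) + b) = 6 + √(6 + 2*b))
G(1) + p(60) = (6 + √(6 + 2*1)) + √(6 + 60) = (6 + √(6 + 2)) + √66 = (6 + √8) + √66 = (6 + 2*√2) + √66 = 6 + √66 + 2*√2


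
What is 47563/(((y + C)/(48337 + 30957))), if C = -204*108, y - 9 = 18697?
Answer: -1885730261/1663 ≈ -1.1339e+6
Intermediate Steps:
y = 18706 (y = 9 + 18697 = 18706)
C = -22032
47563/(((y + C)/(48337 + 30957))) = 47563/(((18706 - 22032)/(48337 + 30957))) = 47563/((-3326/79294)) = 47563/((-3326*1/79294)) = 47563/(-1663/39647) = 47563*(-39647/1663) = -1885730261/1663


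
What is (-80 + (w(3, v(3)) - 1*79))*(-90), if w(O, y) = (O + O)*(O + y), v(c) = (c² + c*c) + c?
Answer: 1350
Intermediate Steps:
v(c) = c + 2*c² (v(c) = (c² + c²) + c = 2*c² + c = c + 2*c²)
w(O, y) = 2*O*(O + y) (w(O, y) = (2*O)*(O + y) = 2*O*(O + y))
(-80 + (w(3, v(3)) - 1*79))*(-90) = (-80 + (2*3*(3 + 3*(1 + 2*3)) - 1*79))*(-90) = (-80 + (2*3*(3 + 3*(1 + 6)) - 79))*(-90) = (-80 + (2*3*(3 + 3*7) - 79))*(-90) = (-80 + (2*3*(3 + 21) - 79))*(-90) = (-80 + (2*3*24 - 79))*(-90) = (-80 + (144 - 79))*(-90) = (-80 + 65)*(-90) = -15*(-90) = 1350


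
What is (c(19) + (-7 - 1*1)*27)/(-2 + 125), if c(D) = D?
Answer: -197/123 ≈ -1.6016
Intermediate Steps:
(c(19) + (-7 - 1*1)*27)/(-2 + 125) = (19 + (-7 - 1*1)*27)/(-2 + 125) = (19 + (-7 - 1)*27)/123 = (19 - 8*27)*(1/123) = (19 - 216)*(1/123) = -197*1/123 = -197/123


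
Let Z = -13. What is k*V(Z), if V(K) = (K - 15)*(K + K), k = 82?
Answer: 59696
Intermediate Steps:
V(K) = 2*K*(-15 + K) (V(K) = (-15 + K)*(2*K) = 2*K*(-15 + K))
k*V(Z) = 82*(2*(-13)*(-15 - 13)) = 82*(2*(-13)*(-28)) = 82*728 = 59696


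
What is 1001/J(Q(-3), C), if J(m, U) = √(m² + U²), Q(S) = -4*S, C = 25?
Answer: 1001*√769/769 ≈ 36.097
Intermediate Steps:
J(m, U) = √(U² + m²)
1001/J(Q(-3), C) = 1001/(√(25² + (-4*(-3))²)) = 1001/(√(625 + 12²)) = 1001/(√(625 + 144)) = 1001/(√769) = 1001*(√769/769) = 1001*√769/769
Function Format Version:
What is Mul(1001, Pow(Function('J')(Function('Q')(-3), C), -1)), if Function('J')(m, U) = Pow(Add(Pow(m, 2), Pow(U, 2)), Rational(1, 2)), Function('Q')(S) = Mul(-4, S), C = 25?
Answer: Mul(Rational(1001, 769), Pow(769, Rational(1, 2))) ≈ 36.097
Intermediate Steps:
Function('J')(m, U) = Pow(Add(Pow(U, 2), Pow(m, 2)), Rational(1, 2))
Mul(1001, Pow(Function('J')(Function('Q')(-3), C), -1)) = Mul(1001, Pow(Pow(Add(Pow(25, 2), Pow(Mul(-4, -3), 2)), Rational(1, 2)), -1)) = Mul(1001, Pow(Pow(Add(625, Pow(12, 2)), Rational(1, 2)), -1)) = Mul(1001, Pow(Pow(Add(625, 144), Rational(1, 2)), -1)) = Mul(1001, Pow(Pow(769, Rational(1, 2)), -1)) = Mul(1001, Mul(Rational(1, 769), Pow(769, Rational(1, 2)))) = Mul(Rational(1001, 769), Pow(769, Rational(1, 2)))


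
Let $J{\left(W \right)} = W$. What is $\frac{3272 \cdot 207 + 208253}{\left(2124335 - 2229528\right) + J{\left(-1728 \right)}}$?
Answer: $- \frac{885557}{106921} \approx -8.2823$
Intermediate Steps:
$\frac{3272 \cdot 207 + 208253}{\left(2124335 - 2229528\right) + J{\left(-1728 \right)}} = \frac{3272 \cdot 207 + 208253}{\left(2124335 - 2229528\right) - 1728} = \frac{677304 + 208253}{\left(2124335 - 2229528\right) - 1728} = \frac{885557}{-105193 - 1728} = \frac{885557}{-106921} = 885557 \left(- \frac{1}{106921}\right) = - \frac{885557}{106921}$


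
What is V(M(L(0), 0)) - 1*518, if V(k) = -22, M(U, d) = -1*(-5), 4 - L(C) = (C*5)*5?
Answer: -540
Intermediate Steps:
L(C) = 4 - 25*C (L(C) = 4 - C*5*5 = 4 - 5*C*5 = 4 - 25*C)
M(U, d) = 5
V(M(L(0), 0)) - 1*518 = -22 - 1*518 = -22 - 518 = -540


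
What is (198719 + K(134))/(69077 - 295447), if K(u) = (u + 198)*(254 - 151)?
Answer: -46583/45274 ≈ -1.0289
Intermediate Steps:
K(u) = 20394 + 103*u (K(u) = (198 + u)*103 = 20394 + 103*u)
(198719 + K(134))/(69077 - 295447) = (198719 + (20394 + 103*134))/(69077 - 295447) = (198719 + (20394 + 13802))/(-226370) = (198719 + 34196)*(-1/226370) = 232915*(-1/226370) = -46583/45274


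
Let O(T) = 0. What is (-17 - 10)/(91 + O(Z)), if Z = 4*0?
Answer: -27/91 ≈ -0.29670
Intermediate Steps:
Z = 0
(-17 - 10)/(91 + O(Z)) = (-17 - 10)/(91 + 0) = -27/91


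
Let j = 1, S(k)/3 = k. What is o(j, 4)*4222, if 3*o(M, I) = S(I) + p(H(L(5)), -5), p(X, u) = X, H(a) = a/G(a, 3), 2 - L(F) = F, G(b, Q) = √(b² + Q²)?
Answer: 16888 - 2111*√2/3 ≈ 15893.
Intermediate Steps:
S(k) = 3*k
G(b, Q) = √(Q² + b²)
L(F) = 2 - F
H(a) = a/√(9 + a²) (H(a) = a/(√(3² + a²)) = a/(√(9 + a²)) = a/√(9 + a²))
o(M, I) = I - √2/6 (o(M, I) = (3*I + (2 - 1*5)/√(9 + (2 - 1*5)²))/3 = (3*I + (2 - 5)/√(9 + (2 - 5)²))/3 = (3*I - 3/√(9 + (-3)²))/3 = (3*I - 3/√(9 + 9))/3 = (3*I - √2/2)/3 = I - √2/6)
o(j, 4)*4222 = (4 - √2/6)*4222 = 16888 - 2111*√2/3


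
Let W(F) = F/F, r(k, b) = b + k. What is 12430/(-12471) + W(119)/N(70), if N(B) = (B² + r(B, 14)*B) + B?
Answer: -134853029/135310350 ≈ -0.99662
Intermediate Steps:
W(F) = 1
N(B) = B + B² + B*(14 + B) (N(B) = (B² + (14 + B)*B) + B = (B² + B*(14 + B)) + B = B + B² + B*(14 + B))
12430/(-12471) + W(119)/N(70) = 12430/(-12471) + 1/(70*(15 + 2*70)) = 12430*(-1/12471) + 1/(70*(15 + 140)) = -12430/12471 + 1/(70*155) = -12430/12471 + 1/10850 = -134853029/135310350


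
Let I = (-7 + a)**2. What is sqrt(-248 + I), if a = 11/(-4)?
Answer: I*sqrt(2447)/4 ≈ 12.367*I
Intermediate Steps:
a = -11/4 (a = 11*(-1/4) = -11/4 ≈ -2.7500)
I = 1521/16 (I = (-7 - 11/4)**2 = (-39/4)**2 = 1521/16 ≈ 95.063)
sqrt(-248 + I) = sqrt(-248 + 1521/16) = sqrt(-2447/16) = I*sqrt(2447)/4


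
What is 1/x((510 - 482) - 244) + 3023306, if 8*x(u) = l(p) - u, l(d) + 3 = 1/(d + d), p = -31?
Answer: 39922756226/13205 ≈ 3.0233e+6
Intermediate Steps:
l(d) = -3 + 1/(2*d) (l(d) = -3 + 1/(d + d) = -3 + 1/(2*d))
x(u) = -187/496 - u/8 (x(u) = ((-3 + (½)/(-31)) - u)/8 = ((-3 + (½)*(-1/31)) - u)/8 = ((-3 - 1/62) - u)/8 = (-187/62 - u)/8 = -187/496 - u/8)
1/x((510 - 482) - 244) + 3023306 = 1/(-187/496 - ((510 - 482) - 244)/8) + 3023306 = 1/(-187/496 - (28 - 244)/8) + 3023306 = 1/(-187/496 - ⅛*(-216)) + 3023306 = 1/(-187/496 + 27) + 3023306 = 1/(13205/496) + 3023306 = 496/13205 + 3023306 = 39922756226/13205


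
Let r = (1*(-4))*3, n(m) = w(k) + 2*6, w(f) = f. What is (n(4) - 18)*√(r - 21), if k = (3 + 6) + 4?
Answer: 7*I*√33 ≈ 40.212*I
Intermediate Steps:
k = 13 (k = 9 + 4 = 13)
n(m) = 25 (n(m) = 13 + 2*6 = 13 + 12 = 25)
r = -12 (r = -4*3 = -12)
(n(4) - 18)*√(r - 21) = (25 - 18)*√(-12 - 21) = 7*√(-33) = 7*(I*√33) = 7*I*√33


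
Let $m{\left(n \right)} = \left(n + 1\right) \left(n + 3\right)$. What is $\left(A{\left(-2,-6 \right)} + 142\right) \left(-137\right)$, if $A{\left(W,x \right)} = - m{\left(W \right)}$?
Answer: $-19591$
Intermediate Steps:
$m{\left(n \right)} = \left(1 + n\right) \left(3 + n\right)$
$A{\left(W,x \right)} = -3 - W^{2} - 4 W$ ($A{\left(W,x \right)} = - (3 + W^{2} + 4 W) = -3 - W^{2} - 4 W$)
$\left(A{\left(-2,-6 \right)} + 142\right) \left(-137\right) = \left(\left(-3 - \left(-2\right)^{2} - -8\right) + 142\right) \left(-137\right) = \left(\left(-3 - 4 + 8\right) + 142\right) \left(-137\right) = \left(1 + 142\right) \left(-137\right) = 143 \left(-137\right) = -19591$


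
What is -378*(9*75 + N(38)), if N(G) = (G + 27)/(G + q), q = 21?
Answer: -15078420/59 ≈ -2.5557e+5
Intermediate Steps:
N(G) = (27 + G)/(21 + G) (N(G) = (G + 27)/(G + 21) = (27 + G)/(21 + G))
-378*(9*75 + N(38)) = -378*(9*75 + (27 + 38)/(21 + 38)) = -378*(675 + 65/59) = -378*39890/59 = -15078420/59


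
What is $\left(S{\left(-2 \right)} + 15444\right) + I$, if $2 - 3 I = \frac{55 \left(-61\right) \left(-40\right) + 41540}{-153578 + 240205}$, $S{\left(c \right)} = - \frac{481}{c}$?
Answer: $\frac{8152202117}{519762} \approx 15684.0$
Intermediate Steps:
$I = - \frac{2486}{259881}$ ($I = \frac{2}{3} - \frac{\left(55 \left(-61\right) \left(-40\right) + 41540\right) \frac{1}{-153578 + 240205}}{3} = \frac{2}{3} - \frac{\left(\left(-3355\right) \left(-40\right) + 41540\right) \frac{1}{86627}}{3} = \frac{2}{3} - \frac{\left(134200 + 41540\right) \frac{1}{86627}}{3} = \frac{2}{3} - \frac{175740 \cdot \frac{1}{86627}}{3} = \frac{2}{3} - \frac{58580}{86627} = - \frac{2486}{259881} \approx -0.0095659$)
$\left(S{\left(-2 \right)} + 15444\right) + I = \left(- \frac{481}{-2} + 15444\right) - \frac{2486}{259881} = \left(\left(-481\right) \left(- \frac{1}{2}\right) + 15444\right) - \frac{2486}{259881} = \left(\frac{481}{2} + 15444\right) - \frac{2486}{259881} = \frac{31369}{2} - \frac{2486}{259881} = \frac{8152202117}{519762}$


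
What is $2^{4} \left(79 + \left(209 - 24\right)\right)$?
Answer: $4224$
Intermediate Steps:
$2^{4} \left(79 + \left(209 - 24\right)\right) = 16 \left(79 + \left(209 - 24\right)\right) = 16 \left(79 + 185\right) = 16 \cdot 264 = 4224$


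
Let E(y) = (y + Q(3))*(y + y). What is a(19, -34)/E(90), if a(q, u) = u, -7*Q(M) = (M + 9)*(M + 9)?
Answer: -119/43740 ≈ -0.0027206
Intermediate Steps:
Q(M) = -(9 + M)²/7 (Q(M) = -(M + 9)*(M + 9)/7 = -(9 + M)*(9 + M)/7 = -(9 + M)²/7)
E(y) = 2*y*(-144/7 + y) (E(y) = (y - (9 + 3)²/7)*(y + y) = (y - ⅐*12²)*(2*y) = (y - ⅐*144)*(2*y) = (y - 144/7)*(2*y) = (-144/7 + y)*(2*y) = 2*y*(-144/7 + y))
a(19, -34)/E(90) = -34*7/(180*(-144 + 7*90)) = -34*7/(180*(-144 + 630)) = -34/((2/7)*90*486) = -34/87480/7 = -34*7/87480 = -119/43740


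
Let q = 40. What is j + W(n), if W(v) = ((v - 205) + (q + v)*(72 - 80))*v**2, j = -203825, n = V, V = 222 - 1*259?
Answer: -567979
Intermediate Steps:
V = -37 (V = 222 - 259 = -37)
n = -37
W(v) = v**2*(-525 - 7*v) (W(v) = ((v - 205) + (40 + v)*(72 - 80))*v**2 = ((-205 + v) + (40 + v)*(-8))*v**2 = ((-205 + v) + (-320 - 8*v))*v**2 = (-525 - 7*v)*v**2 = v**2*(-525 - 7*v))
j + W(n) = -203825 + 7*(-37)**2*(-75 - 1*(-37)) = -203825 + 7*1369*(-75 + 37) = -203825 + 7*1369*(-38) = -203825 - 364154 = -567979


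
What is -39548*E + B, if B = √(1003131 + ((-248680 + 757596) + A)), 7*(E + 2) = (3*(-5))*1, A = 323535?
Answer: 1146892/7 + √1835582 ≈ 1.6520e+5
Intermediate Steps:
E = -29/7 (E = -2 + ((3*(-5))*1)/7 = -2 + (-15*1)/7 = -2 + (⅐)*(-15) = -2 - 15/7 = -29/7 ≈ -4.1429)
B = √1835582 (B = √(1003131 + ((-248680 + 757596) + 323535)) = √(1003131 + (508916 + 323535)) = √(1003131 + 832451) = √1835582 ≈ 1354.8)
-39548*E + B = -39548*(-29/7) + √1835582 = 1146892/7 + √1835582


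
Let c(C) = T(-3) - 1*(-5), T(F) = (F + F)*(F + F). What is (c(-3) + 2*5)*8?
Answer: 408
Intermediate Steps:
T(F) = 4*F**2 (T(F) = (2*F)*(2*F) = 4*F**2)
c(C) = 41 (c(C) = 4*(-3)**2 - 1*(-5) = 4*9 + 5 = 36 + 5 = 41)
(c(-3) + 2*5)*8 = (41 + 2*5)*8 = (41 + 10)*8 = 51*8 = 408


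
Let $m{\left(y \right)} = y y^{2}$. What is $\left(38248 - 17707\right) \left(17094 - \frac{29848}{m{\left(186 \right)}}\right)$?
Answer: $\frac{94144023540469}{268119} \approx 3.5113 \cdot 10^{8}$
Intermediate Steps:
$m{\left(y \right)} = y^{3}$
$\left(38248 - 17707\right) \left(17094 - \frac{29848}{m{\left(186 \right)}}\right) = \left(38248 - 17707\right) \left(17094 - \frac{29848}{186^{3}}\right) = 20541 \left(17094 - \frac{29848}{6434856}\right) = 20541 \left(17094 - \frac{3731}{804357}\right) = 20541 \cdot \frac{13749674827}{804357} = \frac{94144023540469}{268119}$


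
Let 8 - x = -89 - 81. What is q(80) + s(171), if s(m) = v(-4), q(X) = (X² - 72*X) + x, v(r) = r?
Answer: 814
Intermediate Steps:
x = 178 (x = 8 - (-89 - 81) = 8 - 1*(-170) = 8 + 170 = 178)
q(X) = 178 + X² - 72*X (q(X) = (X² - 72*X) + 178 = 178 + X² - 72*X)
s(m) = -4
q(80) + s(171) = (178 + 80² - 72*80) - 4 = (178 + 6400 - 5760) - 4 = 818 - 4 = 814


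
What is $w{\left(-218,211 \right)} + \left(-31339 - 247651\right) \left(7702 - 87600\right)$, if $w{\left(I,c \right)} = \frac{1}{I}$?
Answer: $\frac{4859381978359}{218} \approx 2.2291 \cdot 10^{10}$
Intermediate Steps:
$w{\left(-218,211 \right)} + \left(-31339 - 247651\right) \left(7702 - 87600\right) = \frac{1}{-218} + \left(-31339 - 247651\right) \left(7702 - 87600\right) = - \frac{1}{218} - -22290743020 = - \frac{1}{218} + 22290743020 = \frac{4859381978359}{218}$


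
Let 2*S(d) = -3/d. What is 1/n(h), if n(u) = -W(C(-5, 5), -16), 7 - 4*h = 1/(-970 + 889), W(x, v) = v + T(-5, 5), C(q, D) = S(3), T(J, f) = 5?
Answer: 1/11 ≈ 0.090909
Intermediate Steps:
S(d) = -3/(2*d) (S(d) = (-3/d)/2 = -3/(2*d))
C(q, D) = -½ (C(q, D) = -3/2/3 = -3/2*⅓ = -½)
W(x, v) = 5 + v (W(x, v) = v + 5 = 5 + v)
h = 142/81 (h = 7/4 - 1/(4*(-970 + 889)) = 7/4 - ¼/(-81) = 7/4 - ¼*(-1/81) = 7/4 + 1/324 = 142/81 ≈ 1.7531)
n(u) = 11 (n(u) = -(5 - 16) = -1*(-11) = 11)
1/n(h) = 1/11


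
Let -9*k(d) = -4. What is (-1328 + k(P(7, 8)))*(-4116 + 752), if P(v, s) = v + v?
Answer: 40193072/9 ≈ 4.4659e+6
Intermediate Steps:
P(v, s) = 2*v
k(d) = 4/9 (k(d) = -1/9*(-4) = 4/9)
(-1328 + k(P(7, 8)))*(-4116 + 752) = (-1328 + 4/9)*(-4116 + 752) = -11948/9*(-3364) = 40193072/9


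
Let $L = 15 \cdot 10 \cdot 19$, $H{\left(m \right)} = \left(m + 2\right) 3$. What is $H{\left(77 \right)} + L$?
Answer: $3087$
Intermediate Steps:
$H{\left(m \right)} = 6 + 3 m$ ($H{\left(m \right)} = \left(2 + m\right) 3 = 6 + 3 m$)
$L = 2850$ ($L = 150 \cdot 19 = 2850$)
$H{\left(77 \right)} + L = \left(6 + 3 \cdot 77\right) + 2850 = \left(6 + 231\right) + 2850 = 237 + 2850 = 3087$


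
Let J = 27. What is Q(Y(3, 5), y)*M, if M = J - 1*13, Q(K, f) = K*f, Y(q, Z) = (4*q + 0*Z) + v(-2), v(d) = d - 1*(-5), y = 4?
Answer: 840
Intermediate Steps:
v(d) = 5 + d (v(d) = d + 5 = 5 + d)
Y(q, Z) = 3 + 4*q (Y(q, Z) = (4*q + 0*Z) + (5 - 2) = (4*q + 0) + 3 = 4*q + 3 = 3 + 4*q)
M = 14 (M = 27 - 1*13 = 27 - 13 = 14)
Q(Y(3, 5), y)*M = ((3 + 4*3)*4)*14 = ((3 + 12)*4)*14 = (15*4)*14 = 60*14 = 840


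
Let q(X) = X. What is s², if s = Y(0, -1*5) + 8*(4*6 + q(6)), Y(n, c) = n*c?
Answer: 57600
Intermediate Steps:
Y(n, c) = c*n
s = 240 (s = -1*5*0 + 8*(4*6 + 6) = -5*0 + 8*(24 + 6) = 0 + 8*30 = 0 + 240 = 240)
s² = 240² = 57600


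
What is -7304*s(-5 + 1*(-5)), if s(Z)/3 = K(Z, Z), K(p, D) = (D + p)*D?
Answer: -4382400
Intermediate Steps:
K(p, D) = D*(D + p)
s(Z) = 6*Z² (s(Z) = 3*(Z*(Z + Z)) = 3*(Z*(2*Z)) = 3*(2*Z²) = 6*Z²)
-7304*s(-5 + 1*(-5)) = -43824*(-5 + 1*(-5))² = -43824*(-5 - 5)² = -43824*(-10)² = -43824*100 = -7304*600 = -4382400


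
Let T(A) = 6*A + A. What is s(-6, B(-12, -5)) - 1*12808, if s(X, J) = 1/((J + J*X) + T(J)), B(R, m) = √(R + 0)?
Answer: -12808 - I*√3/12 ≈ -12808.0 - 0.14434*I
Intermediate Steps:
B(R, m) = √R
T(A) = 7*A
s(X, J) = 1/(8*J + J*X) (s(X, J) = 1/((J + J*X) + 7*J) = 1/(8*J + J*X))
s(-6, B(-12, -5)) - 1*12808 = 1/((√(-12))*(8 - 6)) - 1*12808 = 1/((2*I*√3)*2) - 12808 = -I*√3/6*(½) - 12808 = -I*√3/12 - 12808 = -12808 - I*√3/12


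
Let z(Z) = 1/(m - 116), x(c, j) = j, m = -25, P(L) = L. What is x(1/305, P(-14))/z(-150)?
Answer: 1974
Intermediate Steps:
z(Z) = -1/141 (z(Z) = 1/(-25 - 116) = 1/(-141) = -1/141)
x(1/305, P(-14))/z(-150) = -14/(-1/141) = -14*(-141) = 1974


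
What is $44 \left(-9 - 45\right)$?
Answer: $-2376$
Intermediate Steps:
$44 \left(-9 - 45\right) = 44 \left(-54\right) = -2376$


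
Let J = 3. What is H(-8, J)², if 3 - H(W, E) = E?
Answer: 0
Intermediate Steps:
H(W, E) = 3 - E
H(-8, J)² = (3 - 1*3)² = (3 - 3)² = 0² = 0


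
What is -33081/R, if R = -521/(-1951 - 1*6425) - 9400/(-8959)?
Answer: -2482417559304/83402039 ≈ -29764.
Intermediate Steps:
R = 83402039/75040584 (R = -521/(-1951 - 6425) - 9400*(-1/8959) = -521/(-8376) + 9400/8959 = -521*(-1/8376) + 9400/8959 = 521/8376 + 9400/8959 = 83402039/75040584 ≈ 1.1114)
-33081/R = -33081/83402039/75040584 = -33081*75040584/83402039 = -2482417559304/83402039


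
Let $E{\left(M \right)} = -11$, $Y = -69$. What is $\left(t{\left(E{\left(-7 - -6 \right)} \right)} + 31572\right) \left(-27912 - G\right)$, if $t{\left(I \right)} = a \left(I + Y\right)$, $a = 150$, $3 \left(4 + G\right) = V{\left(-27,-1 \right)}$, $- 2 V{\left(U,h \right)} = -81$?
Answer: $-546479598$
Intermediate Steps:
$V{\left(U,h \right)} = \frac{81}{2}$ ($V{\left(U,h \right)} = \left(- \frac{1}{2}\right) \left(-81\right) = \frac{81}{2}$)
$G = \frac{19}{2}$ ($G = -4 + \frac{1}{3} \cdot \frac{81}{2} = -4 + \frac{27}{2} = \frac{19}{2} \approx 9.5$)
$t{\left(I \right)} = -10350 + 150 I$ ($t{\left(I \right)} = 150 \left(I - 69\right) = 150 \left(-69 + I\right) = -10350 + 150 I$)
$\left(t{\left(E{\left(-7 - -6 \right)} \right)} + 31572\right) \left(-27912 - G\right) = \left(\left(-10350 + 150 \left(-11\right)\right) + 31572\right) \left(-27912 - \frac{19}{2}\right) = \left(\left(-10350 - 1650\right) + 31572\right) \left(-27912 - \frac{19}{2}\right) = \left(-12000 + 31572\right) \left(- \frac{55843}{2}\right) = 19572 \left(- \frac{55843}{2}\right) = -546479598$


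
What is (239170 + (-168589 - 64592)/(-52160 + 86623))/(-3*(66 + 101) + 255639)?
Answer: 634021733/676370838 ≈ 0.93739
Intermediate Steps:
(239170 + (-168589 - 64592)/(-52160 + 86623))/(-3*(66 + 101) + 255639) = (239170 - 233181/34463)/(-3*167 + 255639) = (239170 - 233181*1/34463)/(-501 + 255639) = (239170 - 17937/2651)/255138 = (634021733/2651)*(1/255138) = 634021733/676370838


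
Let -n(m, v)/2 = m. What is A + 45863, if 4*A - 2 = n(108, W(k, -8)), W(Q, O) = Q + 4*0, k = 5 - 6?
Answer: 91619/2 ≈ 45810.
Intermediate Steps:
k = -1
W(Q, O) = Q (W(Q, O) = Q + 0 = Q)
n(m, v) = -2*m
A = -107/2 (A = 1/2 + (-2*108)/4 = 1/2 + (1/4)*(-216) = 1/2 - 54 = -107/2 ≈ -53.500)
A + 45863 = -107/2 + 45863 = 91619/2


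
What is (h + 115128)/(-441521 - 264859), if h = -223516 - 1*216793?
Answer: 325181/706380 ≈ 0.46035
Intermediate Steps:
h = -440309 (h = -223516 - 216793 = -440309)
(h + 115128)/(-441521 - 264859) = (-440309 + 115128)/(-441521 - 264859) = -325181/(-706380) = -325181*(-1/706380) = 325181/706380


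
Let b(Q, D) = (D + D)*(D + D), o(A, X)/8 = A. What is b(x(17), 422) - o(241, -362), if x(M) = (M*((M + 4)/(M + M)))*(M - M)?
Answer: 710408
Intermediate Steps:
x(M) = 0 (x(M) = (M*((4 + M)/((2*M))))*0 = (M*((4 + M)*(1/(2*M))))*0 = (M*((4 + M)/(2*M)))*0 = (2 + M/2)*0 = 0)
o(A, X) = 8*A
b(Q, D) = 4*D**2 (b(Q, D) = (2*D)*(2*D) = 4*D**2)
b(x(17), 422) - o(241, -362) = 4*422**2 - 8*241 = 4*178084 - 1*1928 = 712336 - 1928 = 710408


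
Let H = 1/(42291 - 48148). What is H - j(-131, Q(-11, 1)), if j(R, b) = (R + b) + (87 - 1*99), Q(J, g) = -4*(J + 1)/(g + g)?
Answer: 720410/5857 ≈ 123.00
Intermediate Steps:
Q(J, g) = -2*(1 + J)/g (Q(J, g) = -4*(1 + J)/(2*g) = -4*(1 + J)*1/(2*g) = -2*(1 + J)/g)
j(R, b) = -12 + R + b (j(R, b) = (R + b) + (87 - 99) = (R + b) - 12 = -12 + R + b)
H = -1/5857 (H = 1/(-5857) = -1/5857 ≈ -0.00017074)
H - j(-131, Q(-11, 1)) = -1/5857 - (-12 - 131 + 2*(-1 - 1*(-11))/1) = -1/5857 - (-12 - 131 + 2*1*(-1 + 11)) = -1/5857 - (-12 - 131 + 2*1*10) = -1/5857 - (-12 - 131 + 20) = -1/5857 - 1*(-123) = -1/5857 + 123 = 720410/5857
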